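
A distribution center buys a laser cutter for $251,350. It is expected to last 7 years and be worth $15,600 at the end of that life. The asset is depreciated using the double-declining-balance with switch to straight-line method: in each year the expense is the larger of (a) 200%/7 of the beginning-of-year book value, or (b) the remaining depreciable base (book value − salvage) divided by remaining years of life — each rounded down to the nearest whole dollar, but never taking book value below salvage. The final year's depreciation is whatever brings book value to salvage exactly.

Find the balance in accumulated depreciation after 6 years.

Depreciable base = $251,350 − $15,600 = $235,750.
Year 1: DB = ⌊$251,350 × 200%/7⌋ = $71,814; SL = ⌊$235,750/7⌋ = $33,678 → take DB $71,814. Book value $179,536.
Year 2: DB = ⌊$179,536 × 200%/7⌋ = $51,296; SL = ⌊$163,936/6⌋ = $27,322 → take DB $51,296. Book value $128,240.
Year 3: DB = ⌊$128,240 × 200%/7⌋ = $36,640; SL = ⌊$112,640/5⌋ = $22,528 → take DB $36,640. Book value $91,600.
Year 4: DB = ⌊$91,600 × 200%/7⌋ = $26,171; SL = ⌊$76,000/4⌋ = $19,000 → take DB $26,171. Book value $65,429.
Year 5: DB = ⌊$65,429 × 200%/7⌋ = $18,694; SL = ⌊$49,829/3⌋ = $16,609 → take DB $18,694. Book value $46,735.
Year 6: DB = ⌊$46,735 × 200%/7⌋ = $13,352; SL = ⌊$31,135/2⌋ = $15,567 → take SL $15,567. Book value $31,168.
Accumulated through year 6 = $251,350 − $31,168 = $220,182.

$220,182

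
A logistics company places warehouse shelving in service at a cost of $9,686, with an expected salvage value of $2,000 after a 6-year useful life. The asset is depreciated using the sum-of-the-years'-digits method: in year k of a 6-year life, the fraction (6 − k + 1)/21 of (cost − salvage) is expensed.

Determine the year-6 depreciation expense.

$366

Depreciable base = $9,686 − $2,000 = $7,686.
Sum of the years' digits = 6+5+4+3+2+1 = 21.
Year 1: $7,686 × 6/21 = $2,196. Book value $7,490.
Year 2: $7,686 × 5/21 = $1,830. Book value $5,660.
Year 3: $7,686 × 4/21 = $1,464. Book value $4,196.
Year 4: $7,686 × 3/21 = $1,098. Book value $3,098.
Year 5: $7,686 × 2/21 = $732. Book value $2,366.
Year 6: $7,686 × 1/21 = $366. Book value $2,000.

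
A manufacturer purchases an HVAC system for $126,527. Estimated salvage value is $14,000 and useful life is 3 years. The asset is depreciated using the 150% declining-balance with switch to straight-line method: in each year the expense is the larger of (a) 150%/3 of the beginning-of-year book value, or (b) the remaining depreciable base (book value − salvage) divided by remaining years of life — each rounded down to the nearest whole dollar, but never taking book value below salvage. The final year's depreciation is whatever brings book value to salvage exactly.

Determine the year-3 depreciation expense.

Depreciable base = $126,527 − $14,000 = $112,527.
Year 1: DB = ⌊$126,527 × 150%/3⌋ = $63,263; SL = ⌊$112,527/3⌋ = $37,509 → take DB $63,263. Book value $63,264.
Year 2: DB = ⌊$63,264 × 150%/3⌋ = $31,632; SL = ⌊$49,264/2⌋ = $24,632 → take DB $31,632. Book value $31,632.
Year 3 (final): $31,632 − $14,000 = $17,632. Book value $14,000.

$17,632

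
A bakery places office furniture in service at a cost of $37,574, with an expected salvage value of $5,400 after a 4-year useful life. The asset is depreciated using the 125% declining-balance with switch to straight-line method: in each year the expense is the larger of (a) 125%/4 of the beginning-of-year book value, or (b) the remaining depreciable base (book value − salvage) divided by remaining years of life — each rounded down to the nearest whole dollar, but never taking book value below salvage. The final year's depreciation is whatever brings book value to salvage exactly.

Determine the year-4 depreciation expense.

Depreciable base = $37,574 − $5,400 = $32,174.
Year 1: DB = ⌊$37,574 × 125%/4⌋ = $11,741; SL = ⌊$32,174/4⌋ = $8,043 → take DB $11,741. Book value $25,833.
Year 2: DB = ⌊$25,833 × 125%/4⌋ = $8,072; SL = ⌊$20,433/3⌋ = $6,811 → take DB $8,072. Book value $17,761.
Year 3: DB = ⌊$17,761 × 125%/4⌋ = $5,550; SL = ⌊$12,361/2⌋ = $6,180 → take SL $6,180. Book value $11,581.
Year 4 (final): $11,581 − $5,400 = $6,181. Book value $5,400.

$6,181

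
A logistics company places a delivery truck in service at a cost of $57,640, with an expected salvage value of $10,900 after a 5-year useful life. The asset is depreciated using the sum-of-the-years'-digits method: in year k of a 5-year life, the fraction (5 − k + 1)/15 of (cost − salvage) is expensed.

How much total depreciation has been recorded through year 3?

$37,392

Depreciable base = $57,640 − $10,900 = $46,740.
Sum of the years' digits = 5+4+3+2+1 = 15.
Year 1: $46,740 × 5/15 = $15,580. Book value $42,060.
Year 2: $46,740 × 4/15 = $12,464. Book value $29,596.
Year 3: $46,740 × 3/15 = $9,348. Book value $20,248.
Accumulated through year 3 = $57,640 − $20,248 = $37,392.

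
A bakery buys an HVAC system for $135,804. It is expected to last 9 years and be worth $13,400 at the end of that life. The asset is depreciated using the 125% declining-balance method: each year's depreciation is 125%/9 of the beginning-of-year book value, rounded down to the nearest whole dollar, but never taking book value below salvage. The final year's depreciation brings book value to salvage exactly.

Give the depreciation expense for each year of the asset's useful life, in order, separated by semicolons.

$18,861; $16,242; $13,986; $12,043; $10,371; $8,930; $7,690; $6,622; $27,659

Depreciable base = $135,804 − $13,400 = $122,404.
Year 1: ⌊$135,804 × 125%/9⌋ = $18,861. Book value $116,943.
Year 2: ⌊$116,943 × 125%/9⌋ = $16,242. Book value $100,701.
Year 3: ⌊$100,701 × 125%/9⌋ = $13,986. Book value $86,715.
Year 4: ⌊$86,715 × 125%/9⌋ = $12,043. Book value $74,672.
Year 5: ⌊$74,672 × 125%/9⌋ = $10,371. Book value $64,301.
Year 6: ⌊$64,301 × 125%/9⌋ = $8,930. Book value $55,371.
Year 7: ⌊$55,371 × 125%/9⌋ = $7,690. Book value $47,681.
Year 8: ⌊$47,681 × 125%/9⌋ = $6,622. Book value $41,059.
Year 9 (final): $41,059 − $13,400 = $27,659. Book value $13,400.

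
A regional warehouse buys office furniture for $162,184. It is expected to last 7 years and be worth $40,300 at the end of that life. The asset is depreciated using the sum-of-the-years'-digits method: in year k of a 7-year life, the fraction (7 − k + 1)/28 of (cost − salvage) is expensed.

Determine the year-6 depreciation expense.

Depreciable base = $162,184 − $40,300 = $121,884.
Sum of the years' digits = 7+6+5+4+3+2+1 = 28.
Year 1: $121,884 × 7/28 = $30,471. Book value $131,713.
Year 2: $121,884 × 6/28 = $26,118. Book value $105,595.
Year 3: $121,884 × 5/28 = $21,765. Book value $83,830.
Year 4: $121,884 × 4/28 = $17,412. Book value $66,418.
Year 5: $121,884 × 3/28 = $13,059. Book value $53,359.
Year 6: $121,884 × 2/28 = $8,706. Book value $44,653.

$8,706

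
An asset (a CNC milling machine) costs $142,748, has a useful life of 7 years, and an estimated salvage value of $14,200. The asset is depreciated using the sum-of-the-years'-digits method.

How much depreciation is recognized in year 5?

$13,773

Depreciable base = $142,748 − $14,200 = $128,548.
Sum of the years' digits = 7+6+5+4+3+2+1 = 28.
Year 1: $128,548 × 7/28 = $32,137. Book value $110,611.
Year 2: $128,548 × 6/28 = $27,546. Book value $83,065.
Year 3: $128,548 × 5/28 = $22,955. Book value $60,110.
Year 4: $128,548 × 4/28 = $18,364. Book value $41,746.
Year 5: $128,548 × 3/28 = $13,773. Book value $27,973.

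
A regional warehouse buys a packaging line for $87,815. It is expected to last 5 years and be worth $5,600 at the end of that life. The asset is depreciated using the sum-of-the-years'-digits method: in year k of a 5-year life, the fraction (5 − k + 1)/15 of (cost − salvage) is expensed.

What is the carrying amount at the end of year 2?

$38,486

Depreciable base = $87,815 − $5,600 = $82,215.
Sum of the years' digits = 5+4+3+2+1 = 15.
Year 1: $82,215 × 5/15 = $27,405. Book value $60,410.
Year 2: $82,215 × 4/15 = $21,924. Book value $38,486.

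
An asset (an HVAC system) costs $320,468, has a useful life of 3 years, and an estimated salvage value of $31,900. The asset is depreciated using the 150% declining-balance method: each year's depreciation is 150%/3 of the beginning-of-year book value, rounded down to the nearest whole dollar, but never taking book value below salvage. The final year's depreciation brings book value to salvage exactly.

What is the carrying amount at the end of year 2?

Depreciable base = $320,468 − $31,900 = $288,568.
Year 1: ⌊$320,468 × 150%/3⌋ = $160,234. Book value $160,234.
Year 2: ⌊$160,234 × 150%/3⌋ = $80,117. Book value $80,117.

$80,117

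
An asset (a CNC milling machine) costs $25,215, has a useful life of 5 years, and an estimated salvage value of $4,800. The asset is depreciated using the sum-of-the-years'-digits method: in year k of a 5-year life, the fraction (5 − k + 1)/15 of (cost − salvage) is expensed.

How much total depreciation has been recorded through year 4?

Depreciable base = $25,215 − $4,800 = $20,415.
Sum of the years' digits = 5+4+3+2+1 = 15.
Year 1: $20,415 × 5/15 = $6,805. Book value $18,410.
Year 2: $20,415 × 4/15 = $5,444. Book value $12,966.
Year 3: $20,415 × 3/15 = $4,083. Book value $8,883.
Year 4: $20,415 × 2/15 = $2,722. Book value $6,161.
Accumulated through year 4 = $25,215 − $6,161 = $19,054.

$19,054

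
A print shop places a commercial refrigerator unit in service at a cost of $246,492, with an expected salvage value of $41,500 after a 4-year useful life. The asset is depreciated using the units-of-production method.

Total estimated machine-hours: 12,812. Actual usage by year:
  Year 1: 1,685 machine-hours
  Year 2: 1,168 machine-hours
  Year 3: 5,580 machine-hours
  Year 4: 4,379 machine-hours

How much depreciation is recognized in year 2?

Depreciable base = $246,492 − $41,500 = $204,992.
Rate = $204,992 / 12,812 machine-hours = $16 per machine-hour.
Year 1: 1,685 × $16 = $26,960. Book value $219,532.
Year 2: 1,168 × $16 = $18,688. Book value $200,844.

$18,688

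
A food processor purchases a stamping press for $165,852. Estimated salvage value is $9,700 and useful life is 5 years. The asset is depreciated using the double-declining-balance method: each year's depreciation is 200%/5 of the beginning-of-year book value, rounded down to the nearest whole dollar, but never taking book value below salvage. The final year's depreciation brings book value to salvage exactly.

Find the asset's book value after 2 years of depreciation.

Depreciable base = $165,852 − $9,700 = $156,152.
Year 1: ⌊$165,852 × 200%/5⌋ = $66,340. Book value $99,512.
Year 2: ⌊$99,512 × 200%/5⌋ = $39,804. Book value $59,708.

$59,708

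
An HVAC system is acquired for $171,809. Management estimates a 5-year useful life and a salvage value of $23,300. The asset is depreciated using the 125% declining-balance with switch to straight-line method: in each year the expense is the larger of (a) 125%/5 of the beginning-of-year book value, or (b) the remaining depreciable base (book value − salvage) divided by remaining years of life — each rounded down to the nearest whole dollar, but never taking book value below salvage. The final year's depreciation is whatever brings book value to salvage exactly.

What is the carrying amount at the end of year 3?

Depreciable base = $171,809 − $23,300 = $148,509.
Year 1: DB = ⌊$171,809 × 125%/5⌋ = $42,952; SL = ⌊$148,509/5⌋ = $29,701 → take DB $42,952. Book value $128,857.
Year 2: DB = ⌊$128,857 × 125%/5⌋ = $32,214; SL = ⌊$105,557/4⌋ = $26,389 → take DB $32,214. Book value $96,643.
Year 3: DB = ⌊$96,643 × 125%/5⌋ = $24,160; SL = ⌊$73,343/3⌋ = $24,447 → take SL $24,447. Book value $72,196.

$72,196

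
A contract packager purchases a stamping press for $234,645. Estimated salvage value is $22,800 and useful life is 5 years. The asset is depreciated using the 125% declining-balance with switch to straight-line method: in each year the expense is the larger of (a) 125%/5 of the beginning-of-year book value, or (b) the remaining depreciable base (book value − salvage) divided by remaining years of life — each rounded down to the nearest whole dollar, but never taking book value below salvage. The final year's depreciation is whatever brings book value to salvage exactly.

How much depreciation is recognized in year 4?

Depreciable base = $234,645 − $22,800 = $211,845.
Year 1: DB = ⌊$234,645 × 125%/5⌋ = $58,661; SL = ⌊$211,845/5⌋ = $42,369 → take DB $58,661. Book value $175,984.
Year 2: DB = ⌊$175,984 × 125%/5⌋ = $43,996; SL = ⌊$153,184/4⌋ = $38,296 → take DB $43,996. Book value $131,988.
Year 3: DB = ⌊$131,988 × 125%/5⌋ = $32,997; SL = ⌊$109,188/3⌋ = $36,396 → take SL $36,396. Book value $95,592.
Year 4: DB = ⌊$95,592 × 125%/5⌋ = $23,898; SL = ⌊$72,792/2⌋ = $36,396 → take SL $36,396. Book value $59,196.

$36,396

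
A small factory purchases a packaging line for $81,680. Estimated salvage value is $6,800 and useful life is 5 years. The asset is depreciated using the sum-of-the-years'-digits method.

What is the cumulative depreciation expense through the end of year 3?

$59,904

Depreciable base = $81,680 − $6,800 = $74,880.
Sum of the years' digits = 5+4+3+2+1 = 15.
Year 1: $74,880 × 5/15 = $24,960. Book value $56,720.
Year 2: $74,880 × 4/15 = $19,968. Book value $36,752.
Year 3: $74,880 × 3/15 = $14,976. Book value $21,776.
Accumulated through year 3 = $81,680 − $21,776 = $59,904.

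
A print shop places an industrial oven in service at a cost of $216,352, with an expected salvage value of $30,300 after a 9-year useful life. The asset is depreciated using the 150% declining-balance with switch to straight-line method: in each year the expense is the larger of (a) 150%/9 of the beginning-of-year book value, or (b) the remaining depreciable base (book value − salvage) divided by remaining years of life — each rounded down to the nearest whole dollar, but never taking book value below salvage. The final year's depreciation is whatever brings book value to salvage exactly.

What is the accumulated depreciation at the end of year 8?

Depreciable base = $216,352 − $30,300 = $186,052.
Year 1: DB = ⌊$216,352 × 150%/9⌋ = $36,058; SL = ⌊$186,052/9⌋ = $20,672 → take DB $36,058. Book value $180,294.
Year 2: DB = ⌊$180,294 × 150%/9⌋ = $30,049; SL = ⌊$149,994/8⌋ = $18,749 → take DB $30,049. Book value $150,245.
Year 3: DB = ⌊$150,245 × 150%/9⌋ = $25,040; SL = ⌊$119,945/7⌋ = $17,135 → take DB $25,040. Book value $125,205.
Year 4: DB = ⌊$125,205 × 150%/9⌋ = $20,867; SL = ⌊$94,905/6⌋ = $15,817 → take DB $20,867. Book value $104,338.
Year 5: DB = ⌊$104,338 × 150%/9⌋ = $17,389; SL = ⌊$74,038/5⌋ = $14,807 → take DB $17,389. Book value $86,949.
Year 6: DB = ⌊$86,949 × 150%/9⌋ = $14,491; SL = ⌊$56,649/4⌋ = $14,162 → take DB $14,491. Book value $72,458.
Year 7: DB = ⌊$72,458 × 150%/9⌋ = $12,076; SL = ⌊$42,158/3⌋ = $14,052 → take SL $14,052. Book value $58,406.
Year 8: DB = ⌊$58,406 × 150%/9⌋ = $9,734; SL = ⌊$28,106/2⌋ = $14,053 → take SL $14,053. Book value $44,353.
Accumulated through year 8 = $216,352 − $44,353 = $171,999.

$171,999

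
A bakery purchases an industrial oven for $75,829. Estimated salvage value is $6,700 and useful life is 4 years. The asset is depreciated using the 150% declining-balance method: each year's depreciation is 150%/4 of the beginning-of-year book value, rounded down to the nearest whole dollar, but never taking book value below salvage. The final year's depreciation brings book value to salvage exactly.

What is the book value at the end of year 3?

Depreciable base = $75,829 − $6,700 = $69,129.
Year 1: ⌊$75,829 × 150%/4⌋ = $28,435. Book value $47,394.
Year 2: ⌊$47,394 × 150%/4⌋ = $17,772. Book value $29,622.
Year 3: ⌊$29,622 × 150%/4⌋ = $11,108. Book value $18,514.

$18,514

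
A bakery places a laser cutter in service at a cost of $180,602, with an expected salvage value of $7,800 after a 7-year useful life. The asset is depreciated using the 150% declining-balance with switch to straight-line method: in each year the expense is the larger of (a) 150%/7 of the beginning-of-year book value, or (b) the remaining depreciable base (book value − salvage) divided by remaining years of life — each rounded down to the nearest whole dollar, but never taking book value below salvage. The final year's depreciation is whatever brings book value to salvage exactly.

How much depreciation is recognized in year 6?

Depreciable base = $180,602 − $7,800 = $172,802.
Year 1: DB = ⌊$180,602 × 150%/7⌋ = $38,700; SL = ⌊$172,802/7⌋ = $24,686 → take DB $38,700. Book value $141,902.
Year 2: DB = ⌊$141,902 × 150%/7⌋ = $30,407; SL = ⌊$134,102/6⌋ = $22,350 → take DB $30,407. Book value $111,495.
Year 3: DB = ⌊$111,495 × 150%/7⌋ = $23,891; SL = ⌊$103,695/5⌋ = $20,739 → take DB $23,891. Book value $87,604.
Year 4: DB = ⌊$87,604 × 150%/7⌋ = $18,772; SL = ⌊$79,804/4⌋ = $19,951 → take SL $19,951. Book value $67,653.
Year 5: DB = ⌊$67,653 × 150%/7⌋ = $14,497; SL = ⌊$59,853/3⌋ = $19,951 → take SL $19,951. Book value $47,702.
Year 6: DB = ⌊$47,702 × 150%/7⌋ = $10,221; SL = ⌊$39,902/2⌋ = $19,951 → take SL $19,951. Book value $27,751.

$19,951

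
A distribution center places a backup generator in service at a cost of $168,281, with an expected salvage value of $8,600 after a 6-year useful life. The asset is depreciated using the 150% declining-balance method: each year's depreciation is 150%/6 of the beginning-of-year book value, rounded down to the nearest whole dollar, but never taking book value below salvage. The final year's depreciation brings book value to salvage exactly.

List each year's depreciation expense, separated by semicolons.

$42,070; $31,552; $23,664; $17,748; $13,311; $31,336

Depreciable base = $168,281 − $8,600 = $159,681.
Year 1: ⌊$168,281 × 150%/6⌋ = $42,070. Book value $126,211.
Year 2: ⌊$126,211 × 150%/6⌋ = $31,552. Book value $94,659.
Year 3: ⌊$94,659 × 150%/6⌋ = $23,664. Book value $70,995.
Year 4: ⌊$70,995 × 150%/6⌋ = $17,748. Book value $53,247.
Year 5: ⌊$53,247 × 150%/6⌋ = $13,311. Book value $39,936.
Year 6 (final): $39,936 − $8,600 = $31,336. Book value $8,600.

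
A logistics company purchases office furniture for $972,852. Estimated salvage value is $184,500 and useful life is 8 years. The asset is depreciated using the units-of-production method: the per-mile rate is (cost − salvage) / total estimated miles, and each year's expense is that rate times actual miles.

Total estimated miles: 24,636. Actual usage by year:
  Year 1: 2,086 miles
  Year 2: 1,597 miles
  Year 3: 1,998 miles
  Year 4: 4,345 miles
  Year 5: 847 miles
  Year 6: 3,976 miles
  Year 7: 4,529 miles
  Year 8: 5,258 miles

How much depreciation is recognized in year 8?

$168,256

Depreciable base = $972,852 − $184,500 = $788,352.
Rate = $788,352 / 24,636 miles = $32 per mile.
Year 1: 2,086 × $32 = $66,752. Book value $906,100.
Year 2: 1,597 × $32 = $51,104. Book value $854,996.
Year 3: 1,998 × $32 = $63,936. Book value $791,060.
Year 4: 4,345 × $32 = $139,040. Book value $652,020.
Year 5: 847 × $32 = $27,104. Book value $624,916.
Year 6: 3,976 × $32 = $127,232. Book value $497,684.
Year 7: 4,529 × $32 = $144,928. Book value $352,756.
Year 8: 5,258 × $32 = $168,256. Book value $184,500.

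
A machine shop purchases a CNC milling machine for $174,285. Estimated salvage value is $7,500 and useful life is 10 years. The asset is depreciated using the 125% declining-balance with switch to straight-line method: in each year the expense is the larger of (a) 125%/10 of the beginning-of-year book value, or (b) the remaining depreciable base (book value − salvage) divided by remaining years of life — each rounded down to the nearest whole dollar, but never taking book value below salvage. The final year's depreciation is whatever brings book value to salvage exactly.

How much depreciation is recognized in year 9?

Depreciable base = $174,285 − $7,500 = $166,785.
Year 1: DB = ⌊$174,285 × 125%/10⌋ = $21,785; SL = ⌊$166,785/10⌋ = $16,678 → take DB $21,785. Book value $152,500.
Year 2: DB = ⌊$152,500 × 125%/10⌋ = $19,062; SL = ⌊$145,000/9⌋ = $16,111 → take DB $19,062. Book value $133,438.
Year 3: DB = ⌊$133,438 × 125%/10⌋ = $16,679; SL = ⌊$125,938/8⌋ = $15,742 → take DB $16,679. Book value $116,759.
Year 4: DB = ⌊$116,759 × 125%/10⌋ = $14,594; SL = ⌊$109,259/7⌋ = $15,608 → take SL $15,608. Book value $101,151.
Year 5: DB = ⌊$101,151 × 125%/10⌋ = $12,643; SL = ⌊$93,651/6⌋ = $15,608 → take SL $15,608. Book value $85,543.
Year 6: DB = ⌊$85,543 × 125%/10⌋ = $10,692; SL = ⌊$78,043/5⌋ = $15,608 → take SL $15,608. Book value $69,935.
Year 7: DB = ⌊$69,935 × 125%/10⌋ = $8,741; SL = ⌊$62,435/4⌋ = $15,608 → take SL $15,608. Book value $54,327.
Year 8: DB = ⌊$54,327 × 125%/10⌋ = $6,790; SL = ⌊$46,827/3⌋ = $15,609 → take SL $15,609. Book value $38,718.
Year 9: DB = ⌊$38,718 × 125%/10⌋ = $4,839; SL = ⌊$31,218/2⌋ = $15,609 → take SL $15,609. Book value $23,109.

$15,609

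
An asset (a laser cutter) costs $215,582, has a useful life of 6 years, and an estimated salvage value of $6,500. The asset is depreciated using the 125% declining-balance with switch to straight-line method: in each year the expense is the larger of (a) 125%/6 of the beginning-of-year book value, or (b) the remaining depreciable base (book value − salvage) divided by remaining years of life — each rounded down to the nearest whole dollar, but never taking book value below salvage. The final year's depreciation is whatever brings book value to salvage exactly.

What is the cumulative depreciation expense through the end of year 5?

Depreciable base = $215,582 − $6,500 = $209,082.
Year 1: DB = ⌊$215,582 × 125%/6⌋ = $44,912; SL = ⌊$209,082/6⌋ = $34,847 → take DB $44,912. Book value $170,670.
Year 2: DB = ⌊$170,670 × 125%/6⌋ = $35,556; SL = ⌊$164,170/5⌋ = $32,834 → take DB $35,556. Book value $135,114.
Year 3: DB = ⌊$135,114 × 125%/6⌋ = $28,148; SL = ⌊$128,614/4⌋ = $32,153 → take SL $32,153. Book value $102,961.
Year 4: DB = ⌊$102,961 × 125%/6⌋ = $21,450; SL = ⌊$96,461/3⌋ = $32,153 → take SL $32,153. Book value $70,808.
Year 5: DB = ⌊$70,808 × 125%/6⌋ = $14,751; SL = ⌊$64,308/2⌋ = $32,154 → take SL $32,154. Book value $38,654.
Accumulated through year 5 = $215,582 − $38,654 = $176,928.

$176,928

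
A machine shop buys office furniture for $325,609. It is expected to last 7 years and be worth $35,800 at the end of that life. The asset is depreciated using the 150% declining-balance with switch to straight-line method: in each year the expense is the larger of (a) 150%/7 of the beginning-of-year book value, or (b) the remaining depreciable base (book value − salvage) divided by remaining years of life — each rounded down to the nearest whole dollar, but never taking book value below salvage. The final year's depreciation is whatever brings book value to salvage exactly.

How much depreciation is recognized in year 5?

$29,432

Depreciable base = $325,609 − $35,800 = $289,809.
Year 1: DB = ⌊$325,609 × 150%/7⌋ = $69,773; SL = ⌊$289,809/7⌋ = $41,401 → take DB $69,773. Book value $255,836.
Year 2: DB = ⌊$255,836 × 150%/7⌋ = $54,822; SL = ⌊$220,036/6⌋ = $36,672 → take DB $54,822. Book value $201,014.
Year 3: DB = ⌊$201,014 × 150%/7⌋ = $43,074; SL = ⌊$165,214/5⌋ = $33,042 → take DB $43,074. Book value $157,940.
Year 4: DB = ⌊$157,940 × 150%/7⌋ = $33,844; SL = ⌊$122,140/4⌋ = $30,535 → take DB $33,844. Book value $124,096.
Year 5: DB = ⌊$124,096 × 150%/7⌋ = $26,592; SL = ⌊$88,296/3⌋ = $29,432 → take SL $29,432. Book value $94,664.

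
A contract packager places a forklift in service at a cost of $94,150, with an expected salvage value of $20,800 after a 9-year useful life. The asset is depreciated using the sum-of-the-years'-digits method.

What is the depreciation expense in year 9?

Depreciable base = $94,150 − $20,800 = $73,350.
Sum of the years' digits = 9+8+7+6+5+4+3+2+1 = 45.
Year 1: $73,350 × 9/45 = $14,670. Book value $79,480.
Year 2: $73,350 × 8/45 = $13,040. Book value $66,440.
Year 3: $73,350 × 7/45 = $11,410. Book value $55,030.
Year 4: $73,350 × 6/45 = $9,780. Book value $45,250.
Year 5: $73,350 × 5/45 = $8,150. Book value $37,100.
Year 6: $73,350 × 4/45 = $6,520. Book value $30,580.
Year 7: $73,350 × 3/45 = $4,890. Book value $25,690.
Year 8: $73,350 × 2/45 = $3,260. Book value $22,430.
Year 9: $73,350 × 1/45 = $1,630. Book value $20,800.

$1,630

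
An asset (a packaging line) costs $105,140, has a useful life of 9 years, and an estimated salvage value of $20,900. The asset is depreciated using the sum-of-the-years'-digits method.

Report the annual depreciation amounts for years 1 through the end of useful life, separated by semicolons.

$16,848; $14,976; $13,104; $11,232; $9,360; $7,488; $5,616; $3,744; $1,872

Depreciable base = $105,140 − $20,900 = $84,240.
Sum of the years' digits = 9+8+7+6+5+4+3+2+1 = 45.
Year 1: $84,240 × 9/45 = $16,848. Book value $88,292.
Year 2: $84,240 × 8/45 = $14,976. Book value $73,316.
Year 3: $84,240 × 7/45 = $13,104. Book value $60,212.
Year 4: $84,240 × 6/45 = $11,232. Book value $48,980.
Year 5: $84,240 × 5/45 = $9,360. Book value $39,620.
Year 6: $84,240 × 4/45 = $7,488. Book value $32,132.
Year 7: $84,240 × 3/45 = $5,616. Book value $26,516.
Year 8: $84,240 × 2/45 = $3,744. Book value $22,772.
Year 9: $84,240 × 1/45 = $1,872. Book value $20,900.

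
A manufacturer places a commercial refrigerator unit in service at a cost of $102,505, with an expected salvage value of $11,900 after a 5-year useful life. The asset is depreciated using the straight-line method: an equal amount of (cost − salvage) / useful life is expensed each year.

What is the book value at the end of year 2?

Depreciable base = $102,505 − $11,900 = $90,605.
Annual expense = $90,605 / 5 = $18,121.
End of year 1: book value $84,384.
End of year 2: book value $66,263.

$66,263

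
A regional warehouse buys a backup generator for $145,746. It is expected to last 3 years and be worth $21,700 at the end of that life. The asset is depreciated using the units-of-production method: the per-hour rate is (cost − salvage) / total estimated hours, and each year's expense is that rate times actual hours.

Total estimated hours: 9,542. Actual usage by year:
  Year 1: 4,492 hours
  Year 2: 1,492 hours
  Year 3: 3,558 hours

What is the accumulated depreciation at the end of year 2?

$77,792

Depreciable base = $145,746 − $21,700 = $124,046.
Rate = $124,046 / 9,542 hours = $13 per hour.
Year 1: 4,492 × $13 = $58,396. Book value $87,350.
Year 2: 1,492 × $13 = $19,396. Book value $67,954.
Accumulated through year 2 = $145,746 − $67,954 = $77,792.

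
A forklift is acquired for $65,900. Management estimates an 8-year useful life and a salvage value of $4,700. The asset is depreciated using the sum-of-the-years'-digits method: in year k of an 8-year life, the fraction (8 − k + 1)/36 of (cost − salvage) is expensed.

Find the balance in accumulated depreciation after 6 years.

Depreciable base = $65,900 − $4,700 = $61,200.
Sum of the years' digits = 8+7+6+5+4+3+2+1 = 36.
Year 1: $61,200 × 8/36 = $13,600. Book value $52,300.
Year 2: $61,200 × 7/36 = $11,900. Book value $40,400.
Year 3: $61,200 × 6/36 = $10,200. Book value $30,200.
Year 4: $61,200 × 5/36 = $8,500. Book value $21,700.
Year 5: $61,200 × 4/36 = $6,800. Book value $14,900.
Year 6: $61,200 × 3/36 = $5,100. Book value $9,800.
Accumulated through year 6 = $65,900 − $9,800 = $56,100.

$56,100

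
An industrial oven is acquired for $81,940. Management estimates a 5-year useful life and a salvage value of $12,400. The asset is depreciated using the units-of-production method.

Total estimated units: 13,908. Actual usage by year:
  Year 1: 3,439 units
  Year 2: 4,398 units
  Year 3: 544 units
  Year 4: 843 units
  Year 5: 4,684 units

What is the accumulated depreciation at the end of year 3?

$41,905

Depreciable base = $81,940 − $12,400 = $69,540.
Rate = $69,540 / 13,908 units = $5 per unit.
Year 1: 3,439 × $5 = $17,195. Book value $64,745.
Year 2: 4,398 × $5 = $21,990. Book value $42,755.
Year 3: 544 × $5 = $2,720. Book value $40,035.
Accumulated through year 3 = $81,940 − $40,035 = $41,905.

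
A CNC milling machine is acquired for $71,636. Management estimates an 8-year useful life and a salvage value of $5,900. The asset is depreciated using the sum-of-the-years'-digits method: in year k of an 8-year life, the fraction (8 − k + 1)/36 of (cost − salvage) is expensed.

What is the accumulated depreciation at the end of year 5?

Depreciable base = $71,636 − $5,900 = $65,736.
Sum of the years' digits = 8+7+6+5+4+3+2+1 = 36.
Year 1: $65,736 × 8/36 = $14,608. Book value $57,028.
Year 2: $65,736 × 7/36 = $12,782. Book value $44,246.
Year 3: $65,736 × 6/36 = $10,956. Book value $33,290.
Year 4: $65,736 × 5/36 = $9,130. Book value $24,160.
Year 5: $65,736 × 4/36 = $7,304. Book value $16,856.
Accumulated through year 5 = $71,636 − $16,856 = $54,780.

$54,780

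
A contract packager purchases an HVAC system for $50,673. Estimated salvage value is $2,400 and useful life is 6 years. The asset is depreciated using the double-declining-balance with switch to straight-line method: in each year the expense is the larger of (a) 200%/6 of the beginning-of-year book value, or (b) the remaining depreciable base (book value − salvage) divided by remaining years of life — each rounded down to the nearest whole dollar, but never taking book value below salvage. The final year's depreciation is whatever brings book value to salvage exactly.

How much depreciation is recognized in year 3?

$7,507

Depreciable base = $50,673 − $2,400 = $48,273.
Year 1: DB = ⌊$50,673 × 200%/6⌋ = $16,891; SL = ⌊$48,273/6⌋ = $8,045 → take DB $16,891. Book value $33,782.
Year 2: DB = ⌊$33,782 × 200%/6⌋ = $11,260; SL = ⌊$31,382/5⌋ = $6,276 → take DB $11,260. Book value $22,522.
Year 3: DB = ⌊$22,522 × 200%/6⌋ = $7,507; SL = ⌊$20,122/4⌋ = $5,030 → take DB $7,507. Book value $15,015.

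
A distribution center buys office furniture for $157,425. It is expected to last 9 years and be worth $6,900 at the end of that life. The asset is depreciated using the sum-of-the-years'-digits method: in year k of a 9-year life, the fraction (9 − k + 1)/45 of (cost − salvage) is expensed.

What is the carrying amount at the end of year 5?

Depreciable base = $157,425 − $6,900 = $150,525.
Sum of the years' digits = 9+8+7+6+5+4+3+2+1 = 45.
Year 1: $150,525 × 9/45 = $30,105. Book value $127,320.
Year 2: $150,525 × 8/45 = $26,760. Book value $100,560.
Year 3: $150,525 × 7/45 = $23,415. Book value $77,145.
Year 4: $150,525 × 6/45 = $20,070. Book value $57,075.
Year 5: $150,525 × 5/45 = $16,725. Book value $40,350.

$40,350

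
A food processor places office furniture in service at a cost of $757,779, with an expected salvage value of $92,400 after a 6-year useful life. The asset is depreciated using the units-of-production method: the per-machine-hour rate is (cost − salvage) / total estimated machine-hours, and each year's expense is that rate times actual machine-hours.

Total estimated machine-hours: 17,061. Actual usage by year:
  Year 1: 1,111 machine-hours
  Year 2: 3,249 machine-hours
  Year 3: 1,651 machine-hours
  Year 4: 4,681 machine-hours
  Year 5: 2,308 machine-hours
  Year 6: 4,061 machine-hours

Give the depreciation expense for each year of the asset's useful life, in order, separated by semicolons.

Depreciable base = $757,779 − $92,400 = $665,379.
Rate = $665,379 / 17,061 machine-hours = $39 per machine-hour.
Year 1: 1,111 × $39 = $43,329. Book value $714,450.
Year 2: 3,249 × $39 = $126,711. Book value $587,739.
Year 3: 1,651 × $39 = $64,389. Book value $523,350.
Year 4: 4,681 × $39 = $182,559. Book value $340,791.
Year 5: 2,308 × $39 = $90,012. Book value $250,779.
Year 6: 4,061 × $39 = $158,379. Book value $92,400.

$43,329; $126,711; $64,389; $182,559; $90,012; $158,379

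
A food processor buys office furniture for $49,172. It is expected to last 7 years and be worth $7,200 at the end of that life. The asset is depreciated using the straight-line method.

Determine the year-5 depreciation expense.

$5,996

Depreciable base = $49,172 − $7,200 = $41,972.
Annual expense = $41,972 / 7 = $5,996.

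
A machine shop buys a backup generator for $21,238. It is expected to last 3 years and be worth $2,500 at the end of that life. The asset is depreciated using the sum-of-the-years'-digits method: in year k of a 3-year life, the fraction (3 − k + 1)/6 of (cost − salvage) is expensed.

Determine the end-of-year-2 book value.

Depreciable base = $21,238 − $2,500 = $18,738.
Sum of the years' digits = 3+2+1 = 6.
Year 1: $18,738 × 3/6 = $9,369. Book value $11,869.
Year 2: $18,738 × 2/6 = $6,246. Book value $5,623.

$5,623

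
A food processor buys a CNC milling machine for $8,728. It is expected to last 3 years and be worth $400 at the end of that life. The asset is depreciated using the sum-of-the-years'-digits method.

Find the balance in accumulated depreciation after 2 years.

$6,940

Depreciable base = $8,728 − $400 = $8,328.
Sum of the years' digits = 3+2+1 = 6.
Year 1: $8,328 × 3/6 = $4,164. Book value $4,564.
Year 2: $8,328 × 2/6 = $2,776. Book value $1,788.
Accumulated through year 2 = $8,728 − $1,788 = $6,940.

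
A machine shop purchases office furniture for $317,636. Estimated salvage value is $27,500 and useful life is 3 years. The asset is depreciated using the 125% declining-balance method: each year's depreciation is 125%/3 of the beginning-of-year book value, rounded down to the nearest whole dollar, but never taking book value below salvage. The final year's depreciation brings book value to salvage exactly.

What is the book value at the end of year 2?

$108,085

Depreciable base = $317,636 − $27,500 = $290,136.
Year 1: ⌊$317,636 × 125%/3⌋ = $132,348. Book value $185,288.
Year 2: ⌊$185,288 × 125%/3⌋ = $77,203. Book value $108,085.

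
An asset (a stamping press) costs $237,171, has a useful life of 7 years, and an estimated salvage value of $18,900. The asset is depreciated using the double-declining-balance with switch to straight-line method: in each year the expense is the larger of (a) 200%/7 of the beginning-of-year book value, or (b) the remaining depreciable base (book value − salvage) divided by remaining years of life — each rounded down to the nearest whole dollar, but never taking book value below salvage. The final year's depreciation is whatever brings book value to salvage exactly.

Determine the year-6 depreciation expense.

Depreciable base = $237,171 − $18,900 = $218,271.
Year 1: DB = ⌊$237,171 × 200%/7⌋ = $67,763; SL = ⌊$218,271/7⌋ = $31,181 → take DB $67,763. Book value $169,408.
Year 2: DB = ⌊$169,408 × 200%/7⌋ = $48,402; SL = ⌊$150,508/6⌋ = $25,084 → take DB $48,402. Book value $121,006.
Year 3: DB = ⌊$121,006 × 200%/7⌋ = $34,573; SL = ⌊$102,106/5⌋ = $20,421 → take DB $34,573. Book value $86,433.
Year 4: DB = ⌊$86,433 × 200%/7⌋ = $24,695; SL = ⌊$67,533/4⌋ = $16,883 → take DB $24,695. Book value $61,738.
Year 5: DB = ⌊$61,738 × 200%/7⌋ = $17,639; SL = ⌊$42,838/3⌋ = $14,279 → take DB $17,639. Book value $44,099.
Year 6: DB = ⌊$44,099 × 200%/7⌋ = $12,599; SL = ⌊$25,199/2⌋ = $12,599 → take DB $12,599. Book value $31,500.

$12,599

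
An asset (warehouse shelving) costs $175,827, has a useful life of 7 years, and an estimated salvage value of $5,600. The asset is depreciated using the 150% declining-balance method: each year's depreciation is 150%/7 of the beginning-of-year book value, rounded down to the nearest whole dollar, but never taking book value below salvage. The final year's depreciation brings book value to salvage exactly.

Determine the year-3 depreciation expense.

Depreciable base = $175,827 − $5,600 = $170,227.
Year 1: ⌊$175,827 × 150%/7⌋ = $37,677. Book value $138,150.
Year 2: ⌊$138,150 × 150%/7⌋ = $29,603. Book value $108,547.
Year 3: ⌊$108,547 × 150%/7⌋ = $23,260. Book value $85,287.

$23,260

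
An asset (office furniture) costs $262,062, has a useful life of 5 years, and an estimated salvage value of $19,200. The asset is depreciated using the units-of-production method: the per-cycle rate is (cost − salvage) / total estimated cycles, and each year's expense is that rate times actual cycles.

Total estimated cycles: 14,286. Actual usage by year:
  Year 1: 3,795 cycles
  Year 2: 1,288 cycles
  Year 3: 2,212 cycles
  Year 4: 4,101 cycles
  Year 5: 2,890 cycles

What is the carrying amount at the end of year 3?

$138,047

Depreciable base = $262,062 − $19,200 = $242,862.
Rate = $242,862 / 14,286 cycles = $17 per cycle.
Year 1: 3,795 × $17 = $64,515. Book value $197,547.
Year 2: 1,288 × $17 = $21,896. Book value $175,651.
Year 3: 2,212 × $17 = $37,604. Book value $138,047.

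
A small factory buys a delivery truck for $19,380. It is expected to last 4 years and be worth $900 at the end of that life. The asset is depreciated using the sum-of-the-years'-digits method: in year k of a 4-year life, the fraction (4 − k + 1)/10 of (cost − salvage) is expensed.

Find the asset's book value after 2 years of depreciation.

Depreciable base = $19,380 − $900 = $18,480.
Sum of the years' digits = 4+3+2+1 = 10.
Year 1: $18,480 × 4/10 = $7,392. Book value $11,988.
Year 2: $18,480 × 3/10 = $5,544. Book value $6,444.

$6,444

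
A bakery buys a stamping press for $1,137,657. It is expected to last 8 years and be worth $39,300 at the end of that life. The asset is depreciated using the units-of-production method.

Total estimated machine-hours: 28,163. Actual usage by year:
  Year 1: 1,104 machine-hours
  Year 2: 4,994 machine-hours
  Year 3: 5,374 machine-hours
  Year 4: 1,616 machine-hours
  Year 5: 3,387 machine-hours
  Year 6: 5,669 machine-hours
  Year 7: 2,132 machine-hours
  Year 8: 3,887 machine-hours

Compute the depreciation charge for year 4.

Depreciable base = $1,137,657 − $39,300 = $1,098,357.
Rate = $1,098,357 / 28,163 machine-hours = $39 per machine-hour.
Year 1: 1,104 × $39 = $43,056. Book value $1,094,601.
Year 2: 4,994 × $39 = $194,766. Book value $899,835.
Year 3: 5,374 × $39 = $209,586. Book value $690,249.
Year 4: 1,616 × $39 = $63,024. Book value $627,225.

$63,024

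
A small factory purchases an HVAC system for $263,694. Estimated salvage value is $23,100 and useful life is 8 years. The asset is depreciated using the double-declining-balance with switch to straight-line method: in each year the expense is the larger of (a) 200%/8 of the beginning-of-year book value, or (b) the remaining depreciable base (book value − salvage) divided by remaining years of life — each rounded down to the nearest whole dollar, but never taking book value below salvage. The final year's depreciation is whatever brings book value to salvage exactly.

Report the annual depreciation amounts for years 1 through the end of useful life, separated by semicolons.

$65,923; $49,442; $37,082; $27,811; $20,859; $15,644; $11,916; $11,917

Depreciable base = $263,694 − $23,100 = $240,594.
Year 1: DB = ⌊$263,694 × 200%/8⌋ = $65,923; SL = ⌊$240,594/8⌋ = $30,074 → take DB $65,923. Book value $197,771.
Year 2: DB = ⌊$197,771 × 200%/8⌋ = $49,442; SL = ⌊$174,671/7⌋ = $24,953 → take DB $49,442. Book value $148,329.
Year 3: DB = ⌊$148,329 × 200%/8⌋ = $37,082; SL = ⌊$125,229/6⌋ = $20,871 → take DB $37,082. Book value $111,247.
Year 4: DB = ⌊$111,247 × 200%/8⌋ = $27,811; SL = ⌊$88,147/5⌋ = $17,629 → take DB $27,811. Book value $83,436.
Year 5: DB = ⌊$83,436 × 200%/8⌋ = $20,859; SL = ⌊$60,336/4⌋ = $15,084 → take DB $20,859. Book value $62,577.
Year 6: DB = ⌊$62,577 × 200%/8⌋ = $15,644; SL = ⌊$39,477/3⌋ = $13,159 → take DB $15,644. Book value $46,933.
Year 7: DB = ⌊$46,933 × 200%/8⌋ = $11,733; SL = ⌊$23,833/2⌋ = $11,916 → take SL $11,916. Book value $35,017.
Year 8 (final): $35,017 − $23,100 = $11,917. Book value $23,100.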